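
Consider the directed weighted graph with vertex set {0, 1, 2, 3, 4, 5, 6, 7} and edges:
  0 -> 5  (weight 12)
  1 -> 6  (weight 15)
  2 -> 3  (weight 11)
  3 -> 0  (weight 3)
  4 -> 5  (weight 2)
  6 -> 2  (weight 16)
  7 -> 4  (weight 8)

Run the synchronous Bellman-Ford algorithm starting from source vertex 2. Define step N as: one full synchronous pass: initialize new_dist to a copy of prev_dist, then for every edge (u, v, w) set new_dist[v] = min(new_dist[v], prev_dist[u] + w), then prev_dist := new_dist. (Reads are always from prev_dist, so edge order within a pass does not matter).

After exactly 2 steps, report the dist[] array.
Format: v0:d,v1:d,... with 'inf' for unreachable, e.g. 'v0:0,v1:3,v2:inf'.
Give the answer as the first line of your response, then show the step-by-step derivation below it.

v0:14,v1:inf,v2:0,v3:11,v4:inf,v5:inf,v6:inf,v7:inf

step 1: dist = v0:inf,v1:inf,v2:0,v3:11,v4:inf,v5:inf,v6:inf,v7:inf
step 2: dist = v0:14,v1:inf,v2:0,v3:11,v4:inf,v5:inf,v6:inf,v7:inf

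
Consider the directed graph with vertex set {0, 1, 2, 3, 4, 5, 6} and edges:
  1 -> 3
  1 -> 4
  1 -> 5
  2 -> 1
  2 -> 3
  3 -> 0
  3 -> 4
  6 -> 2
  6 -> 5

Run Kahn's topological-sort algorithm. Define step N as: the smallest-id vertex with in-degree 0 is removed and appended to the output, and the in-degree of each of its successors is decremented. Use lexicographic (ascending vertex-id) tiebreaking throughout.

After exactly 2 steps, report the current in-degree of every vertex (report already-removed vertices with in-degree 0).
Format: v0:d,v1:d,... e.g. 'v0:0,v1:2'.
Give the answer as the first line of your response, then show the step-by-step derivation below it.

v0:1,v1:0,v2:0,v3:1,v4:2,v5:1,v6:0

step 1: output 6; order=[6]; indeg=(1,1,0,2,2,1,0)
step 2: output 2; order=[6,2]; indeg=(1,0,0,1,2,1,0)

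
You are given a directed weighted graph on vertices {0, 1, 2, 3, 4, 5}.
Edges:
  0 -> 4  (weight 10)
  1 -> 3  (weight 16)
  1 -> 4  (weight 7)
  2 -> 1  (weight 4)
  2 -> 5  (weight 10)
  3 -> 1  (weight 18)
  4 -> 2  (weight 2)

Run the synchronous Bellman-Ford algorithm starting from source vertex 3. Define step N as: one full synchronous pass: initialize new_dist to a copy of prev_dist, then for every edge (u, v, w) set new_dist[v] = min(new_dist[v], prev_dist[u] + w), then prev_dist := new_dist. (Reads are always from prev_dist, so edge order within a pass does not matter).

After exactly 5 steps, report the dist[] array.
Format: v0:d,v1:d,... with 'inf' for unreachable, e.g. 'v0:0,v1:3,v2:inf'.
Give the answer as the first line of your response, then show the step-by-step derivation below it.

v0:inf,v1:18,v2:27,v3:0,v4:25,v5:37

step 1: dist = v0:inf,v1:18,v2:inf,v3:0,v4:inf,v5:inf
step 2: dist = v0:inf,v1:18,v2:inf,v3:0,v4:25,v5:inf
step 3: dist = v0:inf,v1:18,v2:27,v3:0,v4:25,v5:inf
step 4: dist = v0:inf,v1:18,v2:27,v3:0,v4:25,v5:37
step 5: dist = v0:inf,v1:18,v2:27,v3:0,v4:25,v5:37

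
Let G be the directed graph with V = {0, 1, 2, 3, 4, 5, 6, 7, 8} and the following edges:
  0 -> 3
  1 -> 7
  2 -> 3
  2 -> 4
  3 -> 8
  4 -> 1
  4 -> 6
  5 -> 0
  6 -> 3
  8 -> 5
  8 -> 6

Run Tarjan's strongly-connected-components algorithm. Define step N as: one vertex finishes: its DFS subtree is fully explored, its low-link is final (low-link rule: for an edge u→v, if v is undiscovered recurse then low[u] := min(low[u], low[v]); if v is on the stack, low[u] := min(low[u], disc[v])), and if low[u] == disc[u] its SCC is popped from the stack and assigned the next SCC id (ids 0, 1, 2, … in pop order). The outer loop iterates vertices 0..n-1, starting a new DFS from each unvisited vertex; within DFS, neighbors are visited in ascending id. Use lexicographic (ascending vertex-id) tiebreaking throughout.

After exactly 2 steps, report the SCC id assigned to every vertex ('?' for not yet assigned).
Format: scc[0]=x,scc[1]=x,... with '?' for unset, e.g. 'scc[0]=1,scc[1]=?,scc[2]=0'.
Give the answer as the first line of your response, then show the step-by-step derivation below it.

scc[0]=?,scc[1]=?,scc[2]=?,scc[3]=?,scc[4]=?,scc[5]=?,scc[6]=?,scc[7]=?,scc[8]=?

step 1: low=(low[0]=0,low[1]=?,low[2]=?,low[3]=1,low[4]=?,low[5]=0,low[6]=?,low[7]=?,low[8]=2); scc=(scc[0]=?,scc[1]=?,scc[2]=?,scc[3]=?,scc[4]=?,scc[5]=?,scc[6]=?,scc[7]=?,scc[8]=?)
step 2: low=(low[0]=0,low[1]=?,low[2]=?,low[3]=1,low[4]=?,low[5]=0,low[6]=1,low[7]=?,low[8]=0); scc=(scc[0]=?,scc[1]=?,scc[2]=?,scc[3]=?,scc[4]=?,scc[5]=?,scc[6]=?,scc[7]=?,scc[8]=?)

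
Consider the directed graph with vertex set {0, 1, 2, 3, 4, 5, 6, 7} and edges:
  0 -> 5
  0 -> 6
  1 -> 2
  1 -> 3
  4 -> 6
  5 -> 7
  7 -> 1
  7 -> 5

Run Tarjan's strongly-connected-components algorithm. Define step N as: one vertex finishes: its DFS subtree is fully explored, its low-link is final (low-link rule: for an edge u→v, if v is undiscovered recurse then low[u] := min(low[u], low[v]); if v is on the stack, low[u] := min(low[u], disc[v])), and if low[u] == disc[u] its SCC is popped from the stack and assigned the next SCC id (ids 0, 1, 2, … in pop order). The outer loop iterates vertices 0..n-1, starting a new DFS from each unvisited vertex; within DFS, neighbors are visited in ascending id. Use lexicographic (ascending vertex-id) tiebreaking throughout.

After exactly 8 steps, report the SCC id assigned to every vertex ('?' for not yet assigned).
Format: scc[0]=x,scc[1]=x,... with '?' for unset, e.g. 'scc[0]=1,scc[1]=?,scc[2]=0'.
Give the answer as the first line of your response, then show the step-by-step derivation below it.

scc[0]=5,scc[1]=2,scc[2]=0,scc[3]=1,scc[4]=6,scc[5]=3,scc[6]=4,scc[7]=3

step 1: low=(low[0]=0,low[1]=3,low[2]=4,low[3]=?,low[4]=?,low[5]=1,low[6]=?,low[7]=2); scc=(scc[0]=?,scc[1]=?,scc[2]=0,scc[3]=?,scc[4]=?,scc[5]=?,scc[6]=?,scc[7]=?)
step 2: low=(low[0]=0,low[1]=3,low[2]=4,low[3]=5,low[4]=?,low[5]=1,low[6]=?,low[7]=2); scc=(scc[0]=?,scc[1]=?,scc[2]=0,scc[3]=1,scc[4]=?,scc[5]=?,scc[6]=?,scc[7]=?)
step 3: low=(low[0]=0,low[1]=3,low[2]=4,low[3]=5,low[4]=?,low[5]=1,low[6]=?,low[7]=2); scc=(scc[0]=?,scc[1]=2,scc[2]=0,scc[3]=1,scc[4]=?,scc[5]=?,scc[6]=?,scc[7]=?)
step 4: low=(low[0]=0,low[1]=3,low[2]=4,low[3]=5,low[4]=?,low[5]=1,low[6]=?,low[7]=1); scc=(scc[0]=?,scc[1]=2,scc[2]=0,scc[3]=1,scc[4]=?,scc[5]=?,scc[6]=?,scc[7]=?)
step 5: low=(low[0]=0,low[1]=3,low[2]=4,low[3]=5,low[4]=?,low[5]=1,low[6]=?,low[7]=1); scc=(scc[0]=?,scc[1]=2,scc[2]=0,scc[3]=1,scc[4]=?,scc[5]=3,scc[6]=?,scc[7]=3)
step 6: low=(low[0]=0,low[1]=3,low[2]=4,low[3]=5,low[4]=?,low[5]=1,low[6]=6,low[7]=1); scc=(scc[0]=?,scc[1]=2,scc[2]=0,scc[3]=1,scc[4]=?,scc[5]=3,scc[6]=4,scc[7]=3)
step 7: low=(low[0]=0,low[1]=3,low[2]=4,low[3]=5,low[4]=?,low[5]=1,low[6]=6,low[7]=1); scc=(scc[0]=5,scc[1]=2,scc[2]=0,scc[3]=1,scc[4]=?,scc[5]=3,scc[6]=4,scc[7]=3)
step 8: low=(low[0]=0,low[1]=3,low[2]=4,low[3]=5,low[4]=7,low[5]=1,low[6]=6,low[7]=1); scc=(scc[0]=5,scc[1]=2,scc[2]=0,scc[3]=1,scc[4]=6,scc[5]=3,scc[6]=4,scc[7]=3)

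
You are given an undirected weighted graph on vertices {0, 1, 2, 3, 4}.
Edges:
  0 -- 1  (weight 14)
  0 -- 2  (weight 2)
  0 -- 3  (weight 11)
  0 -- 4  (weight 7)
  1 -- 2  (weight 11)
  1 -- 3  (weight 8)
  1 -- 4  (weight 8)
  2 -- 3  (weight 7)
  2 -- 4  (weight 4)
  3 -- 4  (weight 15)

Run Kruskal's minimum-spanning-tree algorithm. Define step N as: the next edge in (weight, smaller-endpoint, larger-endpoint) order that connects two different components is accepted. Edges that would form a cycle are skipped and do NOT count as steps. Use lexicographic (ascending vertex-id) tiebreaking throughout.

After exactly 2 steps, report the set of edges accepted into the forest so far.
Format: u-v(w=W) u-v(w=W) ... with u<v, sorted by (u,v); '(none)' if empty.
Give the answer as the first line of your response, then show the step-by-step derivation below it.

0-2(w=2) 2-4(w=4)

step 1: add edge 0-2 (w=2); MST = {0-2(w=2)}
step 2: add edge 2-4 (w=4); MST = {0-2(w=2) 2-4(w=4)}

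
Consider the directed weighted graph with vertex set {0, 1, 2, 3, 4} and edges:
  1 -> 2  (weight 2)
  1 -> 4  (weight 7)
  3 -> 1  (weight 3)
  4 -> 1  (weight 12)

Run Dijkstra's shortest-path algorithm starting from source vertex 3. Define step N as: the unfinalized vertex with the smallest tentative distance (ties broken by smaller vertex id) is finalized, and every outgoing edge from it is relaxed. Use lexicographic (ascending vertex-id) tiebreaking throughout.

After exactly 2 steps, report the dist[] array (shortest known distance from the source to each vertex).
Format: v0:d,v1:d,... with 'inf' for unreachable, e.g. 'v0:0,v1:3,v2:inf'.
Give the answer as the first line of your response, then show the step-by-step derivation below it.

v0:inf,v1:3,v2:5,v3:0,v4:10

step 1: dist = v0:inf,v1:3,v2:inf,v3:0,v4:inf
step 2: dist = v0:inf,v1:3,v2:5,v3:0,v4:10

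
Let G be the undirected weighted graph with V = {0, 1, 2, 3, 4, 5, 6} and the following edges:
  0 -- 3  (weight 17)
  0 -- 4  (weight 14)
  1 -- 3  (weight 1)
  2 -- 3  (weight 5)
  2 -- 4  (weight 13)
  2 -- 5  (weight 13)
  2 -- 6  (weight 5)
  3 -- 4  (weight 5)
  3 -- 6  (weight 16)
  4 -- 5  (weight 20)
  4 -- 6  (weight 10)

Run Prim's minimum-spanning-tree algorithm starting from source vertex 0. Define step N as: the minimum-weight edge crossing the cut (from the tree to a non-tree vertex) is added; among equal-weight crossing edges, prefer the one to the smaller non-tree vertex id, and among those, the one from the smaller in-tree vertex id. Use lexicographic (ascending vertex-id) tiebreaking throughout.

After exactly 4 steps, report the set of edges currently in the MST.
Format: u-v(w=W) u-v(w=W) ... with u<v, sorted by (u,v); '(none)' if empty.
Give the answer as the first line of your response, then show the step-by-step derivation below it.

0-4(w=14) 1-3(w=1) 2-3(w=5) 3-4(w=5)

step 1: add edge 0-4 (w=14); MST = {0-4(w=14)}
step 2: add edge 3-4 (w=5); MST = {0-4(w=14) 3-4(w=5)}
step 3: add edge 1-3 (w=1); MST = {0-4(w=14) 1-3(w=1) 3-4(w=5)}
step 4: add edge 2-3 (w=5); MST = {0-4(w=14) 1-3(w=1) 2-3(w=5) 3-4(w=5)}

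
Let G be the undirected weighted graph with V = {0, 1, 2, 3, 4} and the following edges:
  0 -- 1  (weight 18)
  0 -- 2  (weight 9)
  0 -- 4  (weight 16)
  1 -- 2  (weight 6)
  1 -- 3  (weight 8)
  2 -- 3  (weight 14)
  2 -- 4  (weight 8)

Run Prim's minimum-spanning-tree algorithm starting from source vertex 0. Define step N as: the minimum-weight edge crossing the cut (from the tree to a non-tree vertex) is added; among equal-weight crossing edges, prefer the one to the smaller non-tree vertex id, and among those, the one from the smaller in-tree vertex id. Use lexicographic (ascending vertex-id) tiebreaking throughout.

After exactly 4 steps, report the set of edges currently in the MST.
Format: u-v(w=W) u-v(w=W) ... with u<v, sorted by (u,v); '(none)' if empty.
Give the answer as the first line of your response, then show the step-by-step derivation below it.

0-2(w=9) 1-2(w=6) 1-3(w=8) 2-4(w=8)

step 1: add edge 0-2 (w=9); MST = {0-2(w=9)}
step 2: add edge 1-2 (w=6); MST = {0-2(w=9) 1-2(w=6)}
step 3: add edge 1-3 (w=8); MST = {0-2(w=9) 1-2(w=6) 1-3(w=8)}
step 4: add edge 2-4 (w=8); MST = {0-2(w=9) 1-2(w=6) 1-3(w=8) 2-4(w=8)}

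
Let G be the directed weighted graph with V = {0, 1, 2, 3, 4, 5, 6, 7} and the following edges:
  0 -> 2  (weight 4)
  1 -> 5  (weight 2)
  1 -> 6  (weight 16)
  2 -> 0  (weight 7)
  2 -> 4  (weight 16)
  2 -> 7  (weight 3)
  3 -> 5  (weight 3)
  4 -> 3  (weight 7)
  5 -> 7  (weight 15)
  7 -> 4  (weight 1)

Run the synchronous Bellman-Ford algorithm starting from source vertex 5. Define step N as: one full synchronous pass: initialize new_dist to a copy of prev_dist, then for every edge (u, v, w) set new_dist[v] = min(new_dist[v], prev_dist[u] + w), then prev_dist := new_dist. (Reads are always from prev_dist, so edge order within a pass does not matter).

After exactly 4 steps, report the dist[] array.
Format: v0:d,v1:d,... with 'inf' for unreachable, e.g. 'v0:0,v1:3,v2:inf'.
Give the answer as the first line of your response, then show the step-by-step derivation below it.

v0:inf,v1:inf,v2:inf,v3:23,v4:16,v5:0,v6:inf,v7:15

step 1: dist = v0:inf,v1:inf,v2:inf,v3:inf,v4:inf,v5:0,v6:inf,v7:15
step 2: dist = v0:inf,v1:inf,v2:inf,v3:inf,v4:16,v5:0,v6:inf,v7:15
step 3: dist = v0:inf,v1:inf,v2:inf,v3:23,v4:16,v5:0,v6:inf,v7:15
step 4: dist = v0:inf,v1:inf,v2:inf,v3:23,v4:16,v5:0,v6:inf,v7:15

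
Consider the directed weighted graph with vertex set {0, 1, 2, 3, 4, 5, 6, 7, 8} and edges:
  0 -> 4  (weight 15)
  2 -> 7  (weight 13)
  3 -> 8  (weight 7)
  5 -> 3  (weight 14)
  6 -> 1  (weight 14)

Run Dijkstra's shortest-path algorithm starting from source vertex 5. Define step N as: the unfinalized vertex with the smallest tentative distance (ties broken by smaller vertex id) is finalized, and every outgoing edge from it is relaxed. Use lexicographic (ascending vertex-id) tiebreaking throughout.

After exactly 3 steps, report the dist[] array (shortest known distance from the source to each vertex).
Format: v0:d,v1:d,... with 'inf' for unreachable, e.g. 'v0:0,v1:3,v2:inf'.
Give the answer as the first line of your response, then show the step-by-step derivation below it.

v0:inf,v1:inf,v2:inf,v3:14,v4:inf,v5:0,v6:inf,v7:inf,v8:21

step 1: dist = v0:inf,v1:inf,v2:inf,v3:14,v4:inf,v5:0,v6:inf,v7:inf,v8:inf
step 2: dist = v0:inf,v1:inf,v2:inf,v3:14,v4:inf,v5:0,v6:inf,v7:inf,v8:21
step 3: dist = v0:inf,v1:inf,v2:inf,v3:14,v4:inf,v5:0,v6:inf,v7:inf,v8:21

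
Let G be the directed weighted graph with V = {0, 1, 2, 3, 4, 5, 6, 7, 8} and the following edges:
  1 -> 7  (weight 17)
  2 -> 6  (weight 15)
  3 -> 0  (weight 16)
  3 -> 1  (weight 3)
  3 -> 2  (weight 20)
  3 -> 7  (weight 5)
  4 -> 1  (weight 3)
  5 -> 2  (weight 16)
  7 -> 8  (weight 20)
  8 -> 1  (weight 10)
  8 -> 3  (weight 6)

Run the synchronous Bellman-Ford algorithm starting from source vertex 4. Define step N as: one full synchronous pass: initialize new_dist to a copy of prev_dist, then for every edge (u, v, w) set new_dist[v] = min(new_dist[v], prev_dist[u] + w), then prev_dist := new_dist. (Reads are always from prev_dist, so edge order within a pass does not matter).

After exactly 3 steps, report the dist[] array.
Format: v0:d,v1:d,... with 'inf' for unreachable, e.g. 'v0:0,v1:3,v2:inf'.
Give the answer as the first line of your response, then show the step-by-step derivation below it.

v0:inf,v1:3,v2:inf,v3:inf,v4:0,v5:inf,v6:inf,v7:20,v8:40

step 1: dist = v0:inf,v1:3,v2:inf,v3:inf,v4:0,v5:inf,v6:inf,v7:inf,v8:inf
step 2: dist = v0:inf,v1:3,v2:inf,v3:inf,v4:0,v5:inf,v6:inf,v7:20,v8:inf
step 3: dist = v0:inf,v1:3,v2:inf,v3:inf,v4:0,v5:inf,v6:inf,v7:20,v8:40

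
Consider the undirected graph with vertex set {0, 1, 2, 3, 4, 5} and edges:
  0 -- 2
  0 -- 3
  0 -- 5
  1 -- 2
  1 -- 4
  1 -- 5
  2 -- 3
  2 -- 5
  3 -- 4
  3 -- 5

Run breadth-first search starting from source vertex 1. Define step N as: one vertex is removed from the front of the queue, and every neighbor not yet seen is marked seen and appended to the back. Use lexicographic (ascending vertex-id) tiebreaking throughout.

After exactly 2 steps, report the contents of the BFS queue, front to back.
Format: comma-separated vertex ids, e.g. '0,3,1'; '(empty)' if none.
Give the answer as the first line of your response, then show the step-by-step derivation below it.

4,5,0,3

step 1: dequeue 1; queue=[2,4,5]; order=1
step 2: dequeue 2; queue=[4,5,0,3]; order=1,2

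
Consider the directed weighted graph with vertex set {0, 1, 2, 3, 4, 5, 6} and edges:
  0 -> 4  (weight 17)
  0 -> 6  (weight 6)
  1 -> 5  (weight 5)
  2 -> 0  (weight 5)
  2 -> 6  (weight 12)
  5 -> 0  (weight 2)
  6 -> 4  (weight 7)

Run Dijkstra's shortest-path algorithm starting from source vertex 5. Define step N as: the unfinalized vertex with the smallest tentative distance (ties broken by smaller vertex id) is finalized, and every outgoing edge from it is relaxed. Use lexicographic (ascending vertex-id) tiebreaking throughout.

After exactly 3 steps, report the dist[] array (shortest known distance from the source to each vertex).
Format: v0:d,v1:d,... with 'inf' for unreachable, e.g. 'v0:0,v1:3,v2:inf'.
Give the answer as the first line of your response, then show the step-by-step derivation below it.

v0:2,v1:inf,v2:inf,v3:inf,v4:15,v5:0,v6:8

step 1: dist = v0:2,v1:inf,v2:inf,v3:inf,v4:inf,v5:0,v6:inf
step 2: dist = v0:2,v1:inf,v2:inf,v3:inf,v4:19,v5:0,v6:8
step 3: dist = v0:2,v1:inf,v2:inf,v3:inf,v4:15,v5:0,v6:8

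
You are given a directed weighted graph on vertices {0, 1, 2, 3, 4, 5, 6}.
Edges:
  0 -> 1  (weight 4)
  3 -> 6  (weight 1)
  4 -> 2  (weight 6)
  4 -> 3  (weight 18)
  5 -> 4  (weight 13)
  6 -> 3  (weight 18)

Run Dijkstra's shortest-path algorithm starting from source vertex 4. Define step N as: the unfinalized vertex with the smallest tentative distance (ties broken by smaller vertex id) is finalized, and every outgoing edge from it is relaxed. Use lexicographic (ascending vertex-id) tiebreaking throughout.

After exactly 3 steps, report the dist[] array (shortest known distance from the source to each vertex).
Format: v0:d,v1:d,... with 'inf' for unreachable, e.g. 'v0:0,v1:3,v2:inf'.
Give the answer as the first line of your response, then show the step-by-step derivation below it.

v0:inf,v1:inf,v2:6,v3:18,v4:0,v5:inf,v6:19

step 1: dist = v0:inf,v1:inf,v2:6,v3:18,v4:0,v5:inf,v6:inf
step 2: dist = v0:inf,v1:inf,v2:6,v3:18,v4:0,v5:inf,v6:inf
step 3: dist = v0:inf,v1:inf,v2:6,v3:18,v4:0,v5:inf,v6:19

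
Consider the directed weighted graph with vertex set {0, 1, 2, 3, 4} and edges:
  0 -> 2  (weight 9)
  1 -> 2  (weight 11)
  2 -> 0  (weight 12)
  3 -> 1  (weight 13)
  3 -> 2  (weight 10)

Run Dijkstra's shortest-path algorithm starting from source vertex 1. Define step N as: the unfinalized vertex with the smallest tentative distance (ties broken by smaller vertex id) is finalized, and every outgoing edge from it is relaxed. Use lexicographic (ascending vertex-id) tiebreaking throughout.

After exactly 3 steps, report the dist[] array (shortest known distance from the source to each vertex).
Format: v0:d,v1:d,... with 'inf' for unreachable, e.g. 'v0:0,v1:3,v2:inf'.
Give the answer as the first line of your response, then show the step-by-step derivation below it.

v0:23,v1:0,v2:11,v3:inf,v4:inf

step 1: dist = v0:inf,v1:0,v2:11,v3:inf,v4:inf
step 2: dist = v0:23,v1:0,v2:11,v3:inf,v4:inf
step 3: dist = v0:23,v1:0,v2:11,v3:inf,v4:inf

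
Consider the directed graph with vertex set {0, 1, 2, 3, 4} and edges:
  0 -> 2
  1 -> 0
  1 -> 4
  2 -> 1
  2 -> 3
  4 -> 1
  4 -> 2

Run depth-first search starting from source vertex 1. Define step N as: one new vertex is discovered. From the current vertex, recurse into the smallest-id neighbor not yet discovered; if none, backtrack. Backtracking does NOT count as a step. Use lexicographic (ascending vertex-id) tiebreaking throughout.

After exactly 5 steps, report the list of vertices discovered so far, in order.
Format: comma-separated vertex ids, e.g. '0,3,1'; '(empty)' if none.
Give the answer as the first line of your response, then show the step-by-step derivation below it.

1,0,2,3,4

step 1: discover 1; path=1; order=1
step 2: discover 0; path=1>0; order=1,0
step 3: discover 2; path=1>0>2; order=1,0,2
step 4: discover 3; path=1>0>2>3; order=1,0,2,3
step 5: discover 4; path=1>4; order=1,0,2,3,4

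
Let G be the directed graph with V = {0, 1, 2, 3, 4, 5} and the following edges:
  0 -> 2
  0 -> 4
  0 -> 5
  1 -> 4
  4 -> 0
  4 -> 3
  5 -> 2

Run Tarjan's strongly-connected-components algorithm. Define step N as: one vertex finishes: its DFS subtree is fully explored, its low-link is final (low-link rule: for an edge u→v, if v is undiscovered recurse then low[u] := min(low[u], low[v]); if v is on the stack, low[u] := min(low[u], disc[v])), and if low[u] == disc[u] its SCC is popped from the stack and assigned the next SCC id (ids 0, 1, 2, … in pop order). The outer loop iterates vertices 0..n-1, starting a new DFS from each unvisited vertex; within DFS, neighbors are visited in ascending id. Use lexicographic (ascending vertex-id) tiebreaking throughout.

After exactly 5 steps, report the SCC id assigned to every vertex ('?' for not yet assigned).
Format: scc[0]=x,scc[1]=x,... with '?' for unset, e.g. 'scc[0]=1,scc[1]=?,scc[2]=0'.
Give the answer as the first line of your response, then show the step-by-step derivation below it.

scc[0]=3,scc[1]=?,scc[2]=0,scc[3]=1,scc[4]=3,scc[5]=2

step 1: low=(low[0]=0,low[1]=?,low[2]=1,low[3]=?,low[4]=?,low[5]=?); scc=(scc[0]=?,scc[1]=?,scc[2]=0,scc[3]=?,scc[4]=?,scc[5]=?)
step 2: low=(low[0]=0,low[1]=?,low[2]=1,low[3]=3,low[4]=0,low[5]=?); scc=(scc[0]=?,scc[1]=?,scc[2]=0,scc[3]=1,scc[4]=?,scc[5]=?)
step 3: low=(low[0]=0,low[1]=?,low[2]=1,low[3]=3,low[4]=0,low[5]=?); scc=(scc[0]=?,scc[1]=?,scc[2]=0,scc[3]=1,scc[4]=?,scc[5]=?)
step 4: low=(low[0]=0,low[1]=?,low[2]=1,low[3]=3,low[4]=0,low[5]=4); scc=(scc[0]=?,scc[1]=?,scc[2]=0,scc[3]=1,scc[4]=?,scc[5]=2)
step 5: low=(low[0]=0,low[1]=?,low[2]=1,low[3]=3,low[4]=0,low[5]=4); scc=(scc[0]=3,scc[1]=?,scc[2]=0,scc[3]=1,scc[4]=3,scc[5]=2)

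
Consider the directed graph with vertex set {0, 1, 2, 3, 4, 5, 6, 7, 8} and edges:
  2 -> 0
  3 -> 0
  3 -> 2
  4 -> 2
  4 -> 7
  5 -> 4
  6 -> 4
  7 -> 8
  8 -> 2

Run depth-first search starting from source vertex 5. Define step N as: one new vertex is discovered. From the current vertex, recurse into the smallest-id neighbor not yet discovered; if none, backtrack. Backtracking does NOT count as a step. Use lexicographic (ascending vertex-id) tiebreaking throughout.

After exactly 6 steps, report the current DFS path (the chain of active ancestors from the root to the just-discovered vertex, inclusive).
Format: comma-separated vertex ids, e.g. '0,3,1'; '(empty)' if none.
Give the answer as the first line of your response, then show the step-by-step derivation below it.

5,4,7,8

step 1: discover 5; path=5; order=5
step 2: discover 4; path=5>4; order=5,4
step 3: discover 2; path=5>4>2; order=5,4,2
step 4: discover 0; path=5>4>2>0; order=5,4,2,0
step 5: discover 7; path=5>4>7; order=5,4,2,0,7
step 6: discover 8; path=5>4>7>8; order=5,4,2,0,7,8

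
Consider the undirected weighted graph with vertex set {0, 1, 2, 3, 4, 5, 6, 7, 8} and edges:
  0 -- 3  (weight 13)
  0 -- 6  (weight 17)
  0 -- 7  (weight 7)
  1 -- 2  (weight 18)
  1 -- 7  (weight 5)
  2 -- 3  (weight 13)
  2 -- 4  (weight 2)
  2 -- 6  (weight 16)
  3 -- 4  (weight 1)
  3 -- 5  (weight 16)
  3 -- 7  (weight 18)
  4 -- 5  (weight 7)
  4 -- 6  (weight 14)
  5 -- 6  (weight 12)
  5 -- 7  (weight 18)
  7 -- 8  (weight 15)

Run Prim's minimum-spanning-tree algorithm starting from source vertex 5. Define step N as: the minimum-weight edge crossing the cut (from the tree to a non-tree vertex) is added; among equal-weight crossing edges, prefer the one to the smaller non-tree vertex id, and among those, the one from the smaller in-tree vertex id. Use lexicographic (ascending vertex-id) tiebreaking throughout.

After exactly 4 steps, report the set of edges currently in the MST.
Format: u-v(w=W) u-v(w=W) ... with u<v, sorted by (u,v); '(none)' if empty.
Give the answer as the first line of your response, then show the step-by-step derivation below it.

2-4(w=2) 3-4(w=1) 4-5(w=7) 5-6(w=12)

step 1: add edge 4-5 (w=7); MST = {4-5(w=7)}
step 2: add edge 3-4 (w=1); MST = {3-4(w=1) 4-5(w=7)}
step 3: add edge 2-4 (w=2); MST = {2-4(w=2) 3-4(w=1) 4-5(w=7)}
step 4: add edge 5-6 (w=12); MST = {2-4(w=2) 3-4(w=1) 4-5(w=7) 5-6(w=12)}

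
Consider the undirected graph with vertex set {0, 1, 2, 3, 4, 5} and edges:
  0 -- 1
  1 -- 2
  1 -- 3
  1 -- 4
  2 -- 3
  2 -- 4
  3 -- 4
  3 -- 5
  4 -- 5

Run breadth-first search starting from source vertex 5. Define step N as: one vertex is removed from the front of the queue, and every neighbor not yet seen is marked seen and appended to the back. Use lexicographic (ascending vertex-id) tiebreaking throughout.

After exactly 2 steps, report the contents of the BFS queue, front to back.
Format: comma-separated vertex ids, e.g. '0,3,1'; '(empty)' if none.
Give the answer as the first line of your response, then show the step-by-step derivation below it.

4,1,2

step 1: dequeue 5; queue=[3,4]; order=5
step 2: dequeue 3; queue=[4,1,2]; order=5,3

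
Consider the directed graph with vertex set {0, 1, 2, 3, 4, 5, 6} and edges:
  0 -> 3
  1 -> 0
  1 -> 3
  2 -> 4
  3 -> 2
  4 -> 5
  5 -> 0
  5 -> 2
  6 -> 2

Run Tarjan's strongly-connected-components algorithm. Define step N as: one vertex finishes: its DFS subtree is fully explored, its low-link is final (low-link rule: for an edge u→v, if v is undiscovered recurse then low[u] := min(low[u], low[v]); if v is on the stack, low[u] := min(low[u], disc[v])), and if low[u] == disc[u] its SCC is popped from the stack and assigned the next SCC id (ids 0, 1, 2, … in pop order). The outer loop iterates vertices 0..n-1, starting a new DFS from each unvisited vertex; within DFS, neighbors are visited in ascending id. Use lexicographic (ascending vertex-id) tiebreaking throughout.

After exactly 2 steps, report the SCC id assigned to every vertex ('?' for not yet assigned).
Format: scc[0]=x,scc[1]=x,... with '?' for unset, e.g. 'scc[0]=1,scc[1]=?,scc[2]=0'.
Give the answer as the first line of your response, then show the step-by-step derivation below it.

scc[0]=?,scc[1]=?,scc[2]=?,scc[3]=?,scc[4]=?,scc[5]=?,scc[6]=?

step 1: low=(low[0]=0,low[1]=?,low[2]=2,low[3]=1,low[4]=3,low[5]=0,low[6]=?); scc=(scc[0]=?,scc[1]=?,scc[2]=?,scc[3]=?,scc[4]=?,scc[5]=?,scc[6]=?)
step 2: low=(low[0]=0,low[1]=?,low[2]=2,low[3]=1,low[4]=0,low[5]=0,low[6]=?); scc=(scc[0]=?,scc[1]=?,scc[2]=?,scc[3]=?,scc[4]=?,scc[5]=?,scc[6]=?)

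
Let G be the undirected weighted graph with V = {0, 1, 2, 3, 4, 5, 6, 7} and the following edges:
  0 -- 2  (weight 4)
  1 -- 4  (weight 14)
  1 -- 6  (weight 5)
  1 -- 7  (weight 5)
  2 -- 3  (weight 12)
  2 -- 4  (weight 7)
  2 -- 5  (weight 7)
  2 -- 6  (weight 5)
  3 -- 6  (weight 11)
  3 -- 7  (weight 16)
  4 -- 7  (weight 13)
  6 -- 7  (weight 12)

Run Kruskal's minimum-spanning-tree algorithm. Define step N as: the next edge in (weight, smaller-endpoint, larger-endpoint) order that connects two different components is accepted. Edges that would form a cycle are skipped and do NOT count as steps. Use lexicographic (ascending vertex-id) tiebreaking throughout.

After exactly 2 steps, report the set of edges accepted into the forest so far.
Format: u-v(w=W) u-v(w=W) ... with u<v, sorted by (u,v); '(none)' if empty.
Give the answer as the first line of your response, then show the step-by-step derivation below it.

0-2(w=4) 1-6(w=5)

step 1: add edge 0-2 (w=4); MST = {0-2(w=4)}
step 2: add edge 1-6 (w=5); MST = {0-2(w=4) 1-6(w=5)}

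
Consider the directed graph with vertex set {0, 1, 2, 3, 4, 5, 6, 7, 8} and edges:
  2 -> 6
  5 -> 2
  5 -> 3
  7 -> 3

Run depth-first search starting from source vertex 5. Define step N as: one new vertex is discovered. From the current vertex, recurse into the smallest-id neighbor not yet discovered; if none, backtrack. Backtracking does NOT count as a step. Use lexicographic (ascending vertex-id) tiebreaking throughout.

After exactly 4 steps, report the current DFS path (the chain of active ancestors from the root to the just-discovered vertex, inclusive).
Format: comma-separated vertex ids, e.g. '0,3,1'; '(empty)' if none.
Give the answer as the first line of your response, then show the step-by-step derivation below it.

5,3

step 1: discover 5; path=5; order=5
step 2: discover 2; path=5>2; order=5,2
step 3: discover 6; path=5>2>6; order=5,2,6
step 4: discover 3; path=5>3; order=5,2,6,3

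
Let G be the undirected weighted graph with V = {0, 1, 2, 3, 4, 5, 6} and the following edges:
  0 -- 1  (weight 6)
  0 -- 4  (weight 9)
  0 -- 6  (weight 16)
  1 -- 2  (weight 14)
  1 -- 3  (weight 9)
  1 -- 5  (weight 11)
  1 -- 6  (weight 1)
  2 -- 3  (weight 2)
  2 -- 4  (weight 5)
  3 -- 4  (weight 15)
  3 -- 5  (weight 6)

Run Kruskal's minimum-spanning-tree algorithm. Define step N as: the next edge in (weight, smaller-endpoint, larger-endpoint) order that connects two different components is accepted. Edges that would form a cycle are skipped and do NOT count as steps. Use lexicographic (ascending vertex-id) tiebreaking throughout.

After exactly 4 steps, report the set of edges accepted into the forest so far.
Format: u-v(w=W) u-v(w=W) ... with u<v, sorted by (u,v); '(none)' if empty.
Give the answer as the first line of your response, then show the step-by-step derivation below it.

0-1(w=6) 1-6(w=1) 2-3(w=2) 2-4(w=5)

step 1: add edge 1-6 (w=1); MST = {1-6(w=1)}
step 2: add edge 2-3 (w=2); MST = {1-6(w=1) 2-3(w=2)}
step 3: add edge 2-4 (w=5); MST = {1-6(w=1) 2-3(w=2) 2-4(w=5)}
step 4: add edge 0-1 (w=6); MST = {0-1(w=6) 1-6(w=1) 2-3(w=2) 2-4(w=5)}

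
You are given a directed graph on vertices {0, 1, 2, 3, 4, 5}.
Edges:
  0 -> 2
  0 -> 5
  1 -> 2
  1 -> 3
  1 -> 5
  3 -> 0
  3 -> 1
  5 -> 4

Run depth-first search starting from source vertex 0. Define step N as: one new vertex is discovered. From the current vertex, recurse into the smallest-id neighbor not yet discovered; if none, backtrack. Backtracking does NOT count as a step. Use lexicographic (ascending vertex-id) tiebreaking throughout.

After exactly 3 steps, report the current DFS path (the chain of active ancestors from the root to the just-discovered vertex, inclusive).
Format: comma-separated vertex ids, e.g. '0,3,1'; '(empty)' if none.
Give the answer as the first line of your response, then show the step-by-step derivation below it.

0,5

step 1: discover 0; path=0; order=0
step 2: discover 2; path=0>2; order=0,2
step 3: discover 5; path=0>5; order=0,2,5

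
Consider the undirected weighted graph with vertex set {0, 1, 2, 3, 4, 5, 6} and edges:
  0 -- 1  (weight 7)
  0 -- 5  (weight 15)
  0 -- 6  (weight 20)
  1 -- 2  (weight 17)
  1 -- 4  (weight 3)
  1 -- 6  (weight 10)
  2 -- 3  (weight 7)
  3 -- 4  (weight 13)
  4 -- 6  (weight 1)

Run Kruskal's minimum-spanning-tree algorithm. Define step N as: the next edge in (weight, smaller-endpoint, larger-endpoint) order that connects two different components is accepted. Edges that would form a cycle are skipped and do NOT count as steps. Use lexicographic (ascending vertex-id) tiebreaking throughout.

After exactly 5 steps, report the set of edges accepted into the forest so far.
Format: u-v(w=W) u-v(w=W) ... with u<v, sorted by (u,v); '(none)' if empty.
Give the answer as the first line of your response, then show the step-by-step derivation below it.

0-1(w=7) 1-4(w=3) 2-3(w=7) 3-4(w=13) 4-6(w=1)

step 1: add edge 4-6 (w=1); MST = {4-6(w=1)}
step 2: add edge 1-4 (w=3); MST = {1-4(w=3) 4-6(w=1)}
step 3: add edge 0-1 (w=7); MST = {0-1(w=7) 1-4(w=3) 4-6(w=1)}
step 4: add edge 2-3 (w=7); MST = {0-1(w=7) 1-4(w=3) 2-3(w=7) 4-6(w=1)}
step 5: add edge 3-4 (w=13); MST = {0-1(w=7) 1-4(w=3) 2-3(w=7) 3-4(w=13) 4-6(w=1)}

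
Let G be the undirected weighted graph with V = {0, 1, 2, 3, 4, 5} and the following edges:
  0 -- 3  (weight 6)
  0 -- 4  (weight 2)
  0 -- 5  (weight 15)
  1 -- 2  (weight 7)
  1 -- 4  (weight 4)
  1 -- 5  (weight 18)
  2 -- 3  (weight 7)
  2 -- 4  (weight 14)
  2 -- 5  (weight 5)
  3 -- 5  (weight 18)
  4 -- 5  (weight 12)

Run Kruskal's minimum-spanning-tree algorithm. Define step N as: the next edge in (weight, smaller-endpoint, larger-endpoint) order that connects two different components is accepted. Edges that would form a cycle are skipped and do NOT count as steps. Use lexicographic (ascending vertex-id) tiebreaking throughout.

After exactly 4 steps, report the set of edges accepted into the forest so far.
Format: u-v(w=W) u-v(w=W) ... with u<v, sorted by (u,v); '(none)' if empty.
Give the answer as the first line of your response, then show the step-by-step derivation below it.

0-3(w=6) 0-4(w=2) 1-4(w=4) 2-5(w=5)

step 1: add edge 0-4 (w=2); MST = {0-4(w=2)}
step 2: add edge 1-4 (w=4); MST = {0-4(w=2) 1-4(w=4)}
step 3: add edge 2-5 (w=5); MST = {0-4(w=2) 1-4(w=4) 2-5(w=5)}
step 4: add edge 0-3 (w=6); MST = {0-3(w=6) 0-4(w=2) 1-4(w=4) 2-5(w=5)}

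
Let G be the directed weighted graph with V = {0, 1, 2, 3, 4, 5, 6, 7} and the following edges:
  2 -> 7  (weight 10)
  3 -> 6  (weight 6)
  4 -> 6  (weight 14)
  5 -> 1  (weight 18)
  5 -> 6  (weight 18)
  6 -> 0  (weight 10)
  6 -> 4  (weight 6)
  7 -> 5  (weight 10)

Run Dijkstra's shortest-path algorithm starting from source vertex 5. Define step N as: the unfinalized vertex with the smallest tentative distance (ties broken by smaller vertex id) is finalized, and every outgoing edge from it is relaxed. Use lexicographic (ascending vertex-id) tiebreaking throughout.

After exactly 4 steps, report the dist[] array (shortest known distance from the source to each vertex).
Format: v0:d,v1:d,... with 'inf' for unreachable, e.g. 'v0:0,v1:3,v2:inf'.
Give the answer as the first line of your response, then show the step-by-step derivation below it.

v0:28,v1:18,v2:inf,v3:inf,v4:24,v5:0,v6:18,v7:inf

step 1: dist = v0:inf,v1:18,v2:inf,v3:inf,v4:inf,v5:0,v6:18,v7:inf
step 2: dist = v0:inf,v1:18,v2:inf,v3:inf,v4:inf,v5:0,v6:18,v7:inf
step 3: dist = v0:28,v1:18,v2:inf,v3:inf,v4:24,v5:0,v6:18,v7:inf
step 4: dist = v0:28,v1:18,v2:inf,v3:inf,v4:24,v5:0,v6:18,v7:inf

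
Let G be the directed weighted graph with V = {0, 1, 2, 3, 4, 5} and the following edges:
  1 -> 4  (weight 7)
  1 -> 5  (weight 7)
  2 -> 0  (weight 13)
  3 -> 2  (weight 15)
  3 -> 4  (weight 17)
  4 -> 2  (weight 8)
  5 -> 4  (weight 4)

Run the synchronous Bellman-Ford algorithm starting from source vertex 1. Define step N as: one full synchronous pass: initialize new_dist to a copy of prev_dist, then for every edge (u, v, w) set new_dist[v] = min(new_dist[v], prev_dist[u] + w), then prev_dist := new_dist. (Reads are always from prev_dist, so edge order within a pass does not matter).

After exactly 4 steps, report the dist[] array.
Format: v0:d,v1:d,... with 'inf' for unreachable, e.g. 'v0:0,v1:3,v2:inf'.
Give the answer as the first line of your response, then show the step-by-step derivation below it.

v0:28,v1:0,v2:15,v3:inf,v4:7,v5:7

step 1: dist = v0:inf,v1:0,v2:inf,v3:inf,v4:7,v5:7
step 2: dist = v0:inf,v1:0,v2:15,v3:inf,v4:7,v5:7
step 3: dist = v0:28,v1:0,v2:15,v3:inf,v4:7,v5:7
step 4: dist = v0:28,v1:0,v2:15,v3:inf,v4:7,v5:7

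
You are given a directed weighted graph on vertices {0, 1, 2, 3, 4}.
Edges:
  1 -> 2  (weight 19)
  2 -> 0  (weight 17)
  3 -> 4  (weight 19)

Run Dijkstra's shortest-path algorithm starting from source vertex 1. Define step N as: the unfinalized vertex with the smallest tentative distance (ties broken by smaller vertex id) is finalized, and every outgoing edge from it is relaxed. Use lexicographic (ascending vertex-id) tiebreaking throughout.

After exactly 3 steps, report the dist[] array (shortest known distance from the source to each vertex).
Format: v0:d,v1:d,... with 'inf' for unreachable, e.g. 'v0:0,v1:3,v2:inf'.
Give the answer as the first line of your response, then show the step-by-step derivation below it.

v0:36,v1:0,v2:19,v3:inf,v4:inf

step 1: dist = v0:inf,v1:0,v2:19,v3:inf,v4:inf
step 2: dist = v0:36,v1:0,v2:19,v3:inf,v4:inf
step 3: dist = v0:36,v1:0,v2:19,v3:inf,v4:inf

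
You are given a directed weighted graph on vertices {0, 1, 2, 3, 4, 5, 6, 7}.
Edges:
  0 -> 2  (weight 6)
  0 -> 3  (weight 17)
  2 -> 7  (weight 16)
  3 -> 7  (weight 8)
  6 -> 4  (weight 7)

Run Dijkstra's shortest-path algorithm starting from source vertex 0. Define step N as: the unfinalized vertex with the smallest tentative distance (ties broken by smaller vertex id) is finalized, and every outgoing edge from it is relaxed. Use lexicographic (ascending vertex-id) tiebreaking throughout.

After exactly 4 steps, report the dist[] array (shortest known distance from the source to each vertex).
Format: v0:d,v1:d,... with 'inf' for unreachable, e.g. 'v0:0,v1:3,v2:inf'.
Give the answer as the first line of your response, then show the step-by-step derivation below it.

v0:0,v1:inf,v2:6,v3:17,v4:inf,v5:inf,v6:inf,v7:22

step 1: dist = v0:0,v1:inf,v2:6,v3:17,v4:inf,v5:inf,v6:inf,v7:inf
step 2: dist = v0:0,v1:inf,v2:6,v3:17,v4:inf,v5:inf,v6:inf,v7:22
step 3: dist = v0:0,v1:inf,v2:6,v3:17,v4:inf,v5:inf,v6:inf,v7:22
step 4: dist = v0:0,v1:inf,v2:6,v3:17,v4:inf,v5:inf,v6:inf,v7:22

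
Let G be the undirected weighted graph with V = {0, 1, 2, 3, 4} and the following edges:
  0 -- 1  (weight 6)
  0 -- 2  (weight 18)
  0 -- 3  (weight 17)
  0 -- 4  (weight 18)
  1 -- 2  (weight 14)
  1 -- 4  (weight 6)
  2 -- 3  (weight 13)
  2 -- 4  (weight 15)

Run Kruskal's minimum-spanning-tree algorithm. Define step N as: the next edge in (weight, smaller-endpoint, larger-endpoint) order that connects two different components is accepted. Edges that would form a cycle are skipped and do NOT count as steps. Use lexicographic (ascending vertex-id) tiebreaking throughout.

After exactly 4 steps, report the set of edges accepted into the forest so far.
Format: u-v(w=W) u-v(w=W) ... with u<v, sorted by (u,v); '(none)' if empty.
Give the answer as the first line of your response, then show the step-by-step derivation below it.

0-1(w=6) 1-2(w=14) 1-4(w=6) 2-3(w=13)

step 1: add edge 0-1 (w=6); MST = {0-1(w=6)}
step 2: add edge 1-4 (w=6); MST = {0-1(w=6) 1-4(w=6)}
step 3: add edge 2-3 (w=13); MST = {0-1(w=6) 1-4(w=6) 2-3(w=13)}
step 4: add edge 1-2 (w=14); MST = {0-1(w=6) 1-2(w=14) 1-4(w=6) 2-3(w=13)}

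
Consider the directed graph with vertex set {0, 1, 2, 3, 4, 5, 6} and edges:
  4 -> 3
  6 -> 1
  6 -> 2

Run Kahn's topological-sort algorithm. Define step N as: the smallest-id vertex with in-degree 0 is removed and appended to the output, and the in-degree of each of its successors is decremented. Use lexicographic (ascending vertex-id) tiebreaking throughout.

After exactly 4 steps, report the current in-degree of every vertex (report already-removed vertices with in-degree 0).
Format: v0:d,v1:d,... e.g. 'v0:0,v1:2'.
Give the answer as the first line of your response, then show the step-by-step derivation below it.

v0:0,v1:1,v2:1,v3:0,v4:0,v5:0,v6:0

step 1: output 0; order=[0]; indeg=(0,1,1,1,0,0,0)
step 2: output 4; order=[0,4]; indeg=(0,1,1,0,0,0,0)
step 3: output 3; order=[0,4,3]; indeg=(0,1,1,0,0,0,0)
step 4: output 5; order=[0,4,3,5]; indeg=(0,1,1,0,0,0,0)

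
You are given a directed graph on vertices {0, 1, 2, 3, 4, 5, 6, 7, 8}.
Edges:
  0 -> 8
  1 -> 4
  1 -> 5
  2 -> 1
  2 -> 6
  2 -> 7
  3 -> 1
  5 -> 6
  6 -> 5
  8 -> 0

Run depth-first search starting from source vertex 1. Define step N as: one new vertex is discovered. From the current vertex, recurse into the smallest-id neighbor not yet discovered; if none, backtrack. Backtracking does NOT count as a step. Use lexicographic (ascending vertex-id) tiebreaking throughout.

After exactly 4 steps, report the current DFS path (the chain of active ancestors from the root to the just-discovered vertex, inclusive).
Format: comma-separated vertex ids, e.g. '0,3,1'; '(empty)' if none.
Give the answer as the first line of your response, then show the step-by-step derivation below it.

1,5,6

step 1: discover 1; path=1; order=1
step 2: discover 4; path=1>4; order=1,4
step 3: discover 5; path=1>5; order=1,4,5
step 4: discover 6; path=1>5>6; order=1,4,5,6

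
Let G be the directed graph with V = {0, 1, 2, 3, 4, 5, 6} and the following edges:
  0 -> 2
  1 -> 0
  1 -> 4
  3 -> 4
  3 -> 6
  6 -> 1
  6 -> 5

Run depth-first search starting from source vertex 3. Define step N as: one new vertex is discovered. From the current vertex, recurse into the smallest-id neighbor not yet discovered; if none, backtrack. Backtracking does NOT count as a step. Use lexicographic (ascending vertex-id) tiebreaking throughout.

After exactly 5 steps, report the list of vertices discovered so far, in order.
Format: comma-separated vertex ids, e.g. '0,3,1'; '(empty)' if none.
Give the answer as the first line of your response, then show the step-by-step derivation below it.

3,4,6,1,0

step 1: discover 3; path=3; order=3
step 2: discover 4; path=3>4; order=3,4
step 3: discover 6; path=3>6; order=3,4,6
step 4: discover 1; path=3>6>1; order=3,4,6,1
step 5: discover 0; path=3>6>1>0; order=3,4,6,1,0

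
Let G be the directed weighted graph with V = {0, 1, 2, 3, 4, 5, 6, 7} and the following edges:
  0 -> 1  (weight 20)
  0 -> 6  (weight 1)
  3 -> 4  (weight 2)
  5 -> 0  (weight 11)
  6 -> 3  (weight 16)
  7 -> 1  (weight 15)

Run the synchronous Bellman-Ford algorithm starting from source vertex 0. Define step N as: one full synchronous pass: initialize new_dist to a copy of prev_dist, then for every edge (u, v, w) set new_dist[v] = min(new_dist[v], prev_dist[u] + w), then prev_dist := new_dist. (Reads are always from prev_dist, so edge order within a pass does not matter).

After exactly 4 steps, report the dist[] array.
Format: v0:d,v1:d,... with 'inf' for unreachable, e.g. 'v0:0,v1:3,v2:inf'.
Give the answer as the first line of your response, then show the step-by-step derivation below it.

v0:0,v1:20,v2:inf,v3:17,v4:19,v5:inf,v6:1,v7:inf

step 1: dist = v0:0,v1:20,v2:inf,v3:inf,v4:inf,v5:inf,v6:1,v7:inf
step 2: dist = v0:0,v1:20,v2:inf,v3:17,v4:inf,v5:inf,v6:1,v7:inf
step 3: dist = v0:0,v1:20,v2:inf,v3:17,v4:19,v5:inf,v6:1,v7:inf
step 4: dist = v0:0,v1:20,v2:inf,v3:17,v4:19,v5:inf,v6:1,v7:inf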